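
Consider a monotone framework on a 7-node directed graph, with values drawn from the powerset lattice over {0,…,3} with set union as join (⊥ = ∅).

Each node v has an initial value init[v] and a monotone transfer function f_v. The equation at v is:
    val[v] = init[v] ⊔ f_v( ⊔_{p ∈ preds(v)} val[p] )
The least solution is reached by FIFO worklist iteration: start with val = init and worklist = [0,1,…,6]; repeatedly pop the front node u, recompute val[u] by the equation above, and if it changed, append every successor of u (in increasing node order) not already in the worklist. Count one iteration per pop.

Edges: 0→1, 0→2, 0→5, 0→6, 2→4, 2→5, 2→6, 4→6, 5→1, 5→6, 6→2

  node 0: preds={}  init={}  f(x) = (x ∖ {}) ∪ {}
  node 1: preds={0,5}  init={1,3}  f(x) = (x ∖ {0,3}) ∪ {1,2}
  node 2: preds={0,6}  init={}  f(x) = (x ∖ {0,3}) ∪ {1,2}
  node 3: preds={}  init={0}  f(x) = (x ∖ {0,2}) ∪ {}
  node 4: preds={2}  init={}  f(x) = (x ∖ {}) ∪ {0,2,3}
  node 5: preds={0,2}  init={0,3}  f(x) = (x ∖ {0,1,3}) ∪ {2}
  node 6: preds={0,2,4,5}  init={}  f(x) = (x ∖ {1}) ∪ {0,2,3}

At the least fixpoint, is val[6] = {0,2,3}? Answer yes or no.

Trace (9 dequeues):
  [1] u=0 | in {} | out {} | ==
  [2] u=1 | in {0,3} | out {1,2,3} | prev {1,3} | push {}
  [3] u=2 | in {} | out {1,2} | prev {} | push {}
  [4] u=3 | in {} | out {0} | ==
  [5] u=4 | in {1,2} | out {0,1,2,3} | prev {} | push {}
  [6] u=5 | in {1,2} | out {0,2,3} | prev {0,3} | push {1}
  [7] u=6 | in {0,1,2,3} | out {0,2,3} | prev {} | push {2}
  [8] u=1 | in {0,2,3} | out {1,2,3} | ==
  [9] u=2 | in {0,2,3} | out {1,2} | ==

Converged values:
  [0] {}
  [1] {1,2,3}
  [2] {1,2}
  [3] {0}
  [4] {0,1,2,3}
  [5] {0,2,3}
  [6] {0,2,3}

yes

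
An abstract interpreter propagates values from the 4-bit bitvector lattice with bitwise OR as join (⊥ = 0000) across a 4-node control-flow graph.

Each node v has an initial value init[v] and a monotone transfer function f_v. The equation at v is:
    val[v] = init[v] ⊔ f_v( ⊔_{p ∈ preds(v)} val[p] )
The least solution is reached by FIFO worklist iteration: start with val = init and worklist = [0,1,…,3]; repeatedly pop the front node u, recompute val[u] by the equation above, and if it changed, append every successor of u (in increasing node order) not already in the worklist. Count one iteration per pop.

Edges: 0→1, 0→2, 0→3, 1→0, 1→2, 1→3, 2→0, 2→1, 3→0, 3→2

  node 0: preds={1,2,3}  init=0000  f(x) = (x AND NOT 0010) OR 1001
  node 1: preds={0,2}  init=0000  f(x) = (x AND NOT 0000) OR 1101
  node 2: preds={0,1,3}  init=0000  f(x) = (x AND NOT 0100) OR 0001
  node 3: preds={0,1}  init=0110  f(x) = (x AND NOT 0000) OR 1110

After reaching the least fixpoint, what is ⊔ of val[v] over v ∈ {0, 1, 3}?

1111

Trace (9 dequeues):
  [1] u=0 | in 0110 | out 1101 | prev 0000 | push {}
  [2] u=1 | in 1101 | out 1101 | prev 0000 | push {0}
  [3] u=2 | in 1111 | out 1011 | prev 0000 | push {1}
  [4] u=3 | in 1101 | out 1111 | prev 0110 | push {2}
  [5] u=0 | in 1111 | out 1101 | ==
  [6] u=1 | in 1111 | out 1111 | prev 1101 | push {0,3}
  [7] u=2 | in 1111 | out 1011 | ==
  [8] u=0 | in 1111 | out 1101 | ==
  [9] u=3 | in 1111 | out 1111 | ==

Converged values:
  [0] 1101
  [1] 1111
  [2] 1011
  [3] 1111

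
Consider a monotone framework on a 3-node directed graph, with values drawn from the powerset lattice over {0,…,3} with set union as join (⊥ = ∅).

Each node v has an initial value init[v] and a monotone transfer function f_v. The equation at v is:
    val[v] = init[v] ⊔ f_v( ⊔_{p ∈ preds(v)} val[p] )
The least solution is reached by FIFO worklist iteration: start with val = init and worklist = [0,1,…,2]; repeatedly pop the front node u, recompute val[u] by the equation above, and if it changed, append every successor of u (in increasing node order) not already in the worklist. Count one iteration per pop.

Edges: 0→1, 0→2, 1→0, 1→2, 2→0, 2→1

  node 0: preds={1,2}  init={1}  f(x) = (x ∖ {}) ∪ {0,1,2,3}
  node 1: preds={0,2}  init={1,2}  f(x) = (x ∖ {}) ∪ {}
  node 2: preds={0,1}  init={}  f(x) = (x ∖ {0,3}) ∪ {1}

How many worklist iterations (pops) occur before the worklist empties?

5

Worklist (5 pops):
  #1 pop 0: in={1,2} → {0,1,2,3} (was {1}); enqueue []
  #2 pop 1: in={0,1,2,3} → {0,1,2,3} (was {1,2}); enqueue [0]
  #3 pop 2: in={0,1,2,3} → {1,2} (was {}); enqueue [1]
  #4 pop 0: in={0,1,2,3} → {0,1,2,3} (no change)
  #5 pop 1: in={0,1,2,3} → {0,1,2,3} (no change)

Fixpoint:
  val[0] = {0,1,2,3}
  val[1] = {0,1,2,3}
  val[2] = {1,2}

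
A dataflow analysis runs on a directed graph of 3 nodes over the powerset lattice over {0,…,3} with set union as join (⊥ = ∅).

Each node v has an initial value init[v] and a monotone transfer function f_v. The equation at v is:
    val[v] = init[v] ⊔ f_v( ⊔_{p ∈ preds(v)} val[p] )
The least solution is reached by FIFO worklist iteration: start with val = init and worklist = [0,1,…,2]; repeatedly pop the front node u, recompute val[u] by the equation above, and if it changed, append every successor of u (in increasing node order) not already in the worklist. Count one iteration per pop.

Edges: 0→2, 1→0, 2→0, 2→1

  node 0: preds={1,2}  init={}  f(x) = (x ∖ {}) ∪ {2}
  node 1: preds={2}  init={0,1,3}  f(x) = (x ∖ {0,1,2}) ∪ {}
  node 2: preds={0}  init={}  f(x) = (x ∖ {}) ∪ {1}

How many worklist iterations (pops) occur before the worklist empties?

Iteration log — 5 steps:
  step 1. node 0  ⊔preds={0,1,3}  new={0,1,2,3}  old={}  +wl: 
  step 2. node 1  ⊔preds={}  new={0,1,3}  stable
  step 3. node 2  ⊔preds={0,1,2,3}  new={0,1,2,3}  old={}  +wl: 0,1
  step 4. node 0  ⊔preds={0,1,2,3}  new={0,1,2,3}  stable
  step 5. node 1  ⊔preds={0,1,2,3}  new={0,1,3}  stable

Least fixpoint reached:
  node 0: {0,1,2,3}
  node 1: {0,1,3}
  node 2: {0,1,2,3}

5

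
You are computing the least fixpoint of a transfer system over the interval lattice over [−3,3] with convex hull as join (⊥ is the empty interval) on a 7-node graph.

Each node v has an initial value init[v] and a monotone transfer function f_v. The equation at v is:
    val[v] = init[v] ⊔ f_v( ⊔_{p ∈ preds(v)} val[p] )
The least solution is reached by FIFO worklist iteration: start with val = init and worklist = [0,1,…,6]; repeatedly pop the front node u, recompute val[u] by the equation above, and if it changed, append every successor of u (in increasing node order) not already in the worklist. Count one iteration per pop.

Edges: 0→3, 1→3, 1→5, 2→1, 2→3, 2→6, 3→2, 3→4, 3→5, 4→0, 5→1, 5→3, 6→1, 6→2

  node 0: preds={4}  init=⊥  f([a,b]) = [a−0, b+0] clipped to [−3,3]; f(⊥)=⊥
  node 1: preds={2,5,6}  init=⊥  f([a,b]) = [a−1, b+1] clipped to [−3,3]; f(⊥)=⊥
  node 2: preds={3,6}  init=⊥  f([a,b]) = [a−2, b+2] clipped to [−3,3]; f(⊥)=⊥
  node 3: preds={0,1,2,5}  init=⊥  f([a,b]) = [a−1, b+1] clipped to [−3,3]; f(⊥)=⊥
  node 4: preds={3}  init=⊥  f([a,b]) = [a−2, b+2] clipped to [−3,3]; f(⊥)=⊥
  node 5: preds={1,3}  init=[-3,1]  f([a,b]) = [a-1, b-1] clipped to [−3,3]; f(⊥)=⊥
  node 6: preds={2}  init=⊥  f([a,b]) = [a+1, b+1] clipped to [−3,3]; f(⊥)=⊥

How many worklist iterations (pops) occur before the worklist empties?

Worklist (15 pops):
  #1 pop 0: in=⊥ → ⊥ (no change)
  #2 pop 1: in=[-3,1] → [-3,2] (was ⊥); enqueue []
  #3 pop 2: in=⊥ → ⊥ (no change)
  #4 pop 3: in=[-3,2] → [-3,3] (was ⊥); enqueue [2]
  #5 pop 4: in=[-3,3] → [-3,3] (was ⊥); enqueue [0]
  #6 pop 5: in=[-3,3] → [-3,2] (was [-3,1]); enqueue [1,3]
  #7 pop 6: in=⊥ → ⊥ (no change)
  #8 pop 2: in=[-3,3] → [-3,3] (was ⊥); enqueue [6]
  #9 pop 0: in=[-3,3] → [-3,3] (was ⊥); enqueue []
  #10 pop 1: in=[-3,3] → [-3,3] (was [-3,2]); enqueue [5]
  #11 pop 3: in=[-3,3] → [-3,3] (no change)
  #12 pop 6: in=[-3,3] → [-2,3] (was ⊥); enqueue [1,2]
  #13 pop 5: in=[-3,3] → [-3,2] (no change)
  #14 pop 1: in=[-3,3] → [-3,3] (no change)
  #15 pop 2: in=[-3,3] → [-3,3] (no change)

Fixpoint:
  val[0] = [-3,3]
  val[1] = [-3,3]
  val[2] = [-3,3]
  val[3] = [-3,3]
  val[4] = [-3,3]
  val[5] = [-3,2]
  val[6] = [-2,3]

15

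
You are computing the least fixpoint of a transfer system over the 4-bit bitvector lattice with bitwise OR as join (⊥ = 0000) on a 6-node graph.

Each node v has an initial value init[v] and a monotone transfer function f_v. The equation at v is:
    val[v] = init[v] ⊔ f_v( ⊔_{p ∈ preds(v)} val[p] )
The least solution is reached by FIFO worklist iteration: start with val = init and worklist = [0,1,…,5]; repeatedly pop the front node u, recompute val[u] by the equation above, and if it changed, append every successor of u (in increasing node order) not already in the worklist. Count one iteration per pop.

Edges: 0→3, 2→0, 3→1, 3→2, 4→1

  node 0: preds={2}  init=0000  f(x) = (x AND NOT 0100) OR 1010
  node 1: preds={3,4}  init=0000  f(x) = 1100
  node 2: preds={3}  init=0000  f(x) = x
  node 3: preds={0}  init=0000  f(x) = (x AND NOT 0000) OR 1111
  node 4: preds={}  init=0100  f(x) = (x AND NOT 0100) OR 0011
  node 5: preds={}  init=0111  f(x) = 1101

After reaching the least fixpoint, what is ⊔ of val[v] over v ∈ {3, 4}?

1111

Trace (10 dequeues):
  [1] u=0 | in 0000 | out 1010 | prev 0000 | push {}
  [2] u=1 | in 0100 | out 1100 | prev 0000 | push {}
  [3] u=2 | in 0000 | out 0000 | ==
  [4] u=3 | in 1010 | out 1111 | prev 0000 | push {1,2}
  [5] u=4 | in 0000 | out 0111 | prev 0100 | push {}
  [6] u=5 | in 0000 | out 1111 | prev 0111 | push {}
  [7] u=1 | in 1111 | out 1100 | ==
  [8] u=2 | in 1111 | out 1111 | prev 0000 | push {0}
  [9] u=0 | in 1111 | out 1011 | prev 1010 | push {3}
  [10] u=3 | in 1011 | out 1111 | ==

Converged values:
  [0] 1011
  [1] 1100
  [2] 1111
  [3] 1111
  [4] 0111
  [5] 1111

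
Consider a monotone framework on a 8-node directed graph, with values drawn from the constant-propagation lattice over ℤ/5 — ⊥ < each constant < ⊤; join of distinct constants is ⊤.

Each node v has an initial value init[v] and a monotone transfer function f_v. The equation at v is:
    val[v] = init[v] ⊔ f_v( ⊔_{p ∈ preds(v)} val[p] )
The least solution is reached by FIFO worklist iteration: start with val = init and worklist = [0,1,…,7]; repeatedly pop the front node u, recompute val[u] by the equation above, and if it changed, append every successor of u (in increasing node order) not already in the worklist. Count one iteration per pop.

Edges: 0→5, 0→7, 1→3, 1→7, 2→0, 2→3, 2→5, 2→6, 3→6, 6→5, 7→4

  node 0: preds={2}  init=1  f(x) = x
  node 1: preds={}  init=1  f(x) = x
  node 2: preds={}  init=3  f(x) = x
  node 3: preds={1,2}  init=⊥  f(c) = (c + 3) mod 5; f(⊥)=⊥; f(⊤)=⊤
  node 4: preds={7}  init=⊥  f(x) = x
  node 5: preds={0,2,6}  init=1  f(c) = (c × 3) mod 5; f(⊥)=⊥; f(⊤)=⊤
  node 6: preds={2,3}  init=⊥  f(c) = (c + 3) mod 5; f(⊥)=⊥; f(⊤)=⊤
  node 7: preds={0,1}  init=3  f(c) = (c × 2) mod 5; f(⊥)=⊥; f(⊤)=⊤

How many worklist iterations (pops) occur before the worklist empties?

10

Worklist (10 pops):
  #1 pop 0: in=3 → ⊤ (was 1); enqueue []
  #2 pop 1: in=⊥ → 1 (no change)
  #3 pop 2: in=⊥ → 3 (no change)
  #4 pop 3: in=⊤ → ⊤ (was ⊥); enqueue []
  #5 pop 4: in=3 → 3 (was ⊥); enqueue []
  #6 pop 5: in=⊤ → ⊤ (was 1); enqueue []
  #7 pop 6: in=⊤ → ⊤ (was ⊥); enqueue [5]
  #8 pop 7: in=⊤ → ⊤ (was 3); enqueue [4]
  #9 pop 5: in=⊤ → ⊤ (no change)
  #10 pop 4: in=⊤ → ⊤ (was 3); enqueue []

Fixpoint:
  val[0] = ⊤
  val[1] = 1
  val[2] = 3
  val[3] = ⊤
  val[4] = ⊤
  val[5] = ⊤
  val[6] = ⊤
  val[7] = ⊤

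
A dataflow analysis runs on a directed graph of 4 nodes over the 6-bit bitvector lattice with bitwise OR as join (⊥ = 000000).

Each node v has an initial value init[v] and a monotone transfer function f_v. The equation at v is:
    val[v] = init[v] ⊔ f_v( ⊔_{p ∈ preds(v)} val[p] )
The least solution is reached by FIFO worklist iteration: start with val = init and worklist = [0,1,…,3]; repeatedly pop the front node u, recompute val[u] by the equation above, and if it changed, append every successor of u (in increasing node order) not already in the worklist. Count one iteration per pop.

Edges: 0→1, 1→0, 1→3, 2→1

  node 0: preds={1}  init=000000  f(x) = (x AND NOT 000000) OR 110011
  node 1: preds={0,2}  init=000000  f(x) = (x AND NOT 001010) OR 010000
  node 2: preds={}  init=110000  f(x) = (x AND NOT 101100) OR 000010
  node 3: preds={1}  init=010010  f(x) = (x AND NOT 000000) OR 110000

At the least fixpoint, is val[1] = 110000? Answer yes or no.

Trace (6 dequeues):
  [1] u=0 | in 000000 | out 110011 | prev 000000 | push {}
  [2] u=1 | in 110011 | out 110001 | prev 000000 | push {0}
  [3] u=2 | in 000000 | out 110010 | prev 110000 | push {1}
  [4] u=3 | in 110001 | out 110011 | prev 010010 | push {}
  [5] u=0 | in 110001 | out 110011 | ==
  [6] u=1 | in 110011 | out 110001 | ==

Converged values:
  [0] 110011
  [1] 110001
  [2] 110010
  [3] 110011

no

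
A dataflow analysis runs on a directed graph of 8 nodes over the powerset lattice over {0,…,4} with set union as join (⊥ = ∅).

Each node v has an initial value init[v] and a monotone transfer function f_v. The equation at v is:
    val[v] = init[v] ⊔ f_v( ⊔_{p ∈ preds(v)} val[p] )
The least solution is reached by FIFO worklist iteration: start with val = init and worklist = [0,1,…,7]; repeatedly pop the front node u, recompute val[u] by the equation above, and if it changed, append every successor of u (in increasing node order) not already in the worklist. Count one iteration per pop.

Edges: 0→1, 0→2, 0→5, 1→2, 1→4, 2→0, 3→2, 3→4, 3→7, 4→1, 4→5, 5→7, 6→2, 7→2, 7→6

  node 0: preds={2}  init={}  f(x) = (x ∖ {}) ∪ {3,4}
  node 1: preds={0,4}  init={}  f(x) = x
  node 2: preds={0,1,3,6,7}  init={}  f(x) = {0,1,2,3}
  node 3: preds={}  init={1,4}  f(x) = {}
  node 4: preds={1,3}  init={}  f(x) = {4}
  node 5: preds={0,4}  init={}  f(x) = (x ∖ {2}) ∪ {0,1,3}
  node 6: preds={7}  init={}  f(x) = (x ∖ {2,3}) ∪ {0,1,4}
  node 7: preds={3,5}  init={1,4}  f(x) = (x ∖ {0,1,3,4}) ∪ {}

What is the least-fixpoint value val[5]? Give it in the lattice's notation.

Iteration log — 13 steps:
  step 1. node 0  ⊔preds={}  new={3,4}  old={}  +wl: 
  step 2. node 1  ⊔preds={3,4}  new={3,4}  old={}  +wl: 
  step 3. node 2  ⊔preds={1,3,4}  new={0,1,2,3}  old={}  +wl: 0
  step 4. node 3  ⊔preds={}  new={1,4}  stable
  step 5. node 4  ⊔preds={1,3,4}  new={4}  old={}  +wl: 1
  step 6. node 5  ⊔preds={3,4}  new={0,1,3,4}  old={}  +wl: 
  step 7. node 6  ⊔preds={1,4}  new={0,1,4}  old={}  +wl: 2
  step 8. node 7  ⊔preds={0,1,3,4}  new={1,4}  stable
  step 9. node 0  ⊔preds={0,1,2,3}  new={0,1,2,3,4}  old={3,4}  +wl: 5
  step 10. node 1  ⊔preds={0,1,2,3,4}  new={0,1,2,3,4}  old={3,4}  +wl: 4
  step 11. node 2  ⊔preds={0,1,2,3,4}  new={0,1,2,3}  stable
  step 12. node 5  ⊔preds={0,1,2,3,4}  new={0,1,3,4}  stable
  step 13. node 4  ⊔preds={0,1,2,3,4}  new={4}  stable

Least fixpoint reached:
  node 0: {0,1,2,3,4}
  node 1: {0,1,2,3,4}
  node 2: {0,1,2,3}
  node 3: {1,4}
  node 4: {4}
  node 5: {0,1,3,4}
  node 6: {0,1,4}
  node 7: {1,4}

{0,1,3,4}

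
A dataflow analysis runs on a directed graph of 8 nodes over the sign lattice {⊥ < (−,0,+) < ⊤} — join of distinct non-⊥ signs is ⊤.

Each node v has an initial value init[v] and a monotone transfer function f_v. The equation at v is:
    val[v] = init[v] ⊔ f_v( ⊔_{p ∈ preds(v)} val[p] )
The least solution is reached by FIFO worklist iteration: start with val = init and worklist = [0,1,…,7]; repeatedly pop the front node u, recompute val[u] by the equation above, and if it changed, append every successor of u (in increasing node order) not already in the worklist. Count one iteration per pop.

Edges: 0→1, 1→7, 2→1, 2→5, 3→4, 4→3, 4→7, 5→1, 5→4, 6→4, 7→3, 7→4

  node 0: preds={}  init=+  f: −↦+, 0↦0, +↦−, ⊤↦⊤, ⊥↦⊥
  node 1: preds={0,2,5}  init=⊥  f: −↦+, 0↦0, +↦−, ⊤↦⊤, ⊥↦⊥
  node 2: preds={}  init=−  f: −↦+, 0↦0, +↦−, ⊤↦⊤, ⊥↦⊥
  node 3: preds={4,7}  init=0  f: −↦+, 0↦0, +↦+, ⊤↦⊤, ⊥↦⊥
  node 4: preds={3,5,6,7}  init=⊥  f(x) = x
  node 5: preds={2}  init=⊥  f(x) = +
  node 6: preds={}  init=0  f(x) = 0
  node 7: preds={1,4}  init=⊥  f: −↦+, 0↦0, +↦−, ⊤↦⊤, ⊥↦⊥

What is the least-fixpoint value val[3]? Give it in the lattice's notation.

Worklist (13 pops):
  #1 pop 0: in=⊥ → + (no change)
  #2 pop 1: in=⊤ → ⊤ (was ⊥); enqueue []
  #3 pop 2: in=⊥ → − (no change)
  #4 pop 3: in=⊥ → 0 (no change)
  #5 pop 4: in=0 → 0 (was ⊥); enqueue [3]
  #6 pop 5: in=− → + (was ⊥); enqueue [1,4]
  #7 pop 6: in=⊥ → 0 (no change)
  #8 pop 7: in=⊤ → ⊤ (was ⊥); enqueue []
  #9 pop 3: in=⊤ → ⊤ (was 0); enqueue []
  #10 pop 1: in=⊤ → ⊤ (no change)
  #11 pop 4: in=⊤ → ⊤ (was 0); enqueue [3,7]
  #12 pop 3: in=⊤ → ⊤ (no change)
  #13 pop 7: in=⊤ → ⊤ (no change)

Fixpoint:
  val[0] = +
  val[1] = ⊤
  val[2] = −
  val[3] = ⊤
  val[4] = ⊤
  val[5] = +
  val[6] = 0
  val[7] = ⊤

⊤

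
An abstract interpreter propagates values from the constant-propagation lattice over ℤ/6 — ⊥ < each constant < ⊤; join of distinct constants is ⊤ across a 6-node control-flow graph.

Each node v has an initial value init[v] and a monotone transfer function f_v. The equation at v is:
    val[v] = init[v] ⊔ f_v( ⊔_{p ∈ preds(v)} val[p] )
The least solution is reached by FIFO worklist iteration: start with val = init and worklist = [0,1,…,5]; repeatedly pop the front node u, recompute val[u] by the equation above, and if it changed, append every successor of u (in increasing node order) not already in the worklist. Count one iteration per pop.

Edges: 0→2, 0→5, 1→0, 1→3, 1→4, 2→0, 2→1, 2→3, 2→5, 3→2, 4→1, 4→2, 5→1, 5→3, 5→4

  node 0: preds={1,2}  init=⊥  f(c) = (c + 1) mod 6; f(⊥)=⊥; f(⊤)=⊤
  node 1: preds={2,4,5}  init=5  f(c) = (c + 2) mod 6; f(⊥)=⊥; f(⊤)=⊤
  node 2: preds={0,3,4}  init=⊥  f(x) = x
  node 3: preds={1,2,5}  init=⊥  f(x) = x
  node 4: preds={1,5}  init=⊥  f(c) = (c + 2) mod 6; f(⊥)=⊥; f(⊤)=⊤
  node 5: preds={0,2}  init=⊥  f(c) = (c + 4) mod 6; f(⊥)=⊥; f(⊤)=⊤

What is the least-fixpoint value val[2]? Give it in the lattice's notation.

⊤

Trace (17 dequeues):
  [1] u=0 | in 5 | out 0 | prev ⊥ | push {}
  [2] u=1 | in ⊥ | out 5 | ==
  [3] u=2 | in 0 | out 0 | prev ⊥ | push {0,1}
  [4] u=3 | in ⊤ | out ⊤ | prev ⊥ | push {2}
  [5] u=4 | in 5 | out 1 | prev ⊥ | push {}
  [6] u=5 | in 0 | out 4 | prev ⊥ | push {3,4}
  [7] u=0 | in ⊤ | out ⊤ | prev 0 | push {5}
  [8] u=1 | in ⊤ | out ⊤ | prev 5 | push {0}
  [9] u=2 | in ⊤ | out ⊤ | prev 0 | push {1}
  [10] u=3 | in ⊤ | out ⊤ | ==
  [11] u=4 | in ⊤ | out ⊤ | prev 1 | push {2}
  [12] u=5 | in ⊤ | out ⊤ | prev 4 | push {3,4}
  [13] u=0 | in ⊤ | out ⊤ | ==
  [14] u=1 | in ⊤ | out ⊤ | ==
  [15] u=2 | in ⊤ | out ⊤ | ==
  [16] u=3 | in ⊤ | out ⊤ | ==
  [17] u=4 | in ⊤ | out ⊤ | ==

Converged values:
  [0] ⊤
  [1] ⊤
  [2] ⊤
  [3] ⊤
  [4] ⊤
  [5] ⊤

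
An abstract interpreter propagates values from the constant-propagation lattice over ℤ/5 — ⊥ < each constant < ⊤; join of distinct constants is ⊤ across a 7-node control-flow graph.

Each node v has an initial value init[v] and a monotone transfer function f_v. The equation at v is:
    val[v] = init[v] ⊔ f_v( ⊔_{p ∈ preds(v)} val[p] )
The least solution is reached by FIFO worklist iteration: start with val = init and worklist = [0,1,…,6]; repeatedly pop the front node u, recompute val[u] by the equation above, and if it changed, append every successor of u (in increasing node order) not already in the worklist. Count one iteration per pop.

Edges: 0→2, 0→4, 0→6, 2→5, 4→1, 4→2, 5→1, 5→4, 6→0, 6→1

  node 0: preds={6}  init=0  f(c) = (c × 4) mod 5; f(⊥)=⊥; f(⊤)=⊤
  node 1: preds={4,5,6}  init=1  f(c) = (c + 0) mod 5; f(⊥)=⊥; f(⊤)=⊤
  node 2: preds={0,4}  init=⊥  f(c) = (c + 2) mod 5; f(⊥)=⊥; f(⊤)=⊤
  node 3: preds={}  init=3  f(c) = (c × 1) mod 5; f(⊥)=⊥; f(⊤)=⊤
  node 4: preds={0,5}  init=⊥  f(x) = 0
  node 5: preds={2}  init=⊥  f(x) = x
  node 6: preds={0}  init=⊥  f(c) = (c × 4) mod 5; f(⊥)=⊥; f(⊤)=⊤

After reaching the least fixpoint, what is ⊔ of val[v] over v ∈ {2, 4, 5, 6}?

⊤

Trace (11 dequeues):
  [1] u=0 | in ⊥ | out 0 | ==
  [2] u=1 | in ⊥ | out 1 | ==
  [3] u=2 | in 0 | out 2 | prev ⊥ | push {}
  [4] u=3 | in ⊥ | out 3 | ==
  [5] u=4 | in 0 | out 0 | prev ⊥ | push {1,2}
  [6] u=5 | in 2 | out 2 | prev ⊥ | push {4}
  [7] u=6 | in 0 | out 0 | prev ⊥ | push {0}
  [8] u=1 | in ⊤ | out ⊤ | prev 1 | push {}
  [9] u=2 | in 0 | out 2 | ==
  [10] u=4 | in ⊤ | out 0 | ==
  [11] u=0 | in 0 | out 0 | ==

Converged values:
  [0] 0
  [1] ⊤
  [2] 2
  [3] 3
  [4] 0
  [5] 2
  [6] 0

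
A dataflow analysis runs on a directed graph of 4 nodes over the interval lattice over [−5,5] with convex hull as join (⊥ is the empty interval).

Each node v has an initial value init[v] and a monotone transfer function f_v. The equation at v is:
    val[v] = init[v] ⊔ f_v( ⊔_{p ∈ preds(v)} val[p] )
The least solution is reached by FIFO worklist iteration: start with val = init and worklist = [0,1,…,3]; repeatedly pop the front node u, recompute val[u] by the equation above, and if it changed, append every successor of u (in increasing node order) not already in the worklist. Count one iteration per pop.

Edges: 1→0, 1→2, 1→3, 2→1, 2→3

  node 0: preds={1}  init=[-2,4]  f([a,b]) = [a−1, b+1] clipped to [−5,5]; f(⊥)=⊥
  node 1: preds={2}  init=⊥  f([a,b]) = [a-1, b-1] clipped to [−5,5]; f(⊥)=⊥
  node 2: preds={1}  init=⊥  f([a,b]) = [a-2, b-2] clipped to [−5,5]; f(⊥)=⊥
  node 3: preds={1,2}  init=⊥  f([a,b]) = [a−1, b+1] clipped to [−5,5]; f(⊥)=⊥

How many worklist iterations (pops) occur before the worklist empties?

Trace (4 dequeues):
  [1] u=0 | in ⊥ | out [-2,4] | ==
  [2] u=1 | in ⊥ | out ⊥ | ==
  [3] u=2 | in ⊥ | out ⊥ | ==
  [4] u=3 | in ⊥ | out ⊥ | ==

Converged values:
  [0] [-2,4]
  [1] ⊥
  [2] ⊥
  [3] ⊥

4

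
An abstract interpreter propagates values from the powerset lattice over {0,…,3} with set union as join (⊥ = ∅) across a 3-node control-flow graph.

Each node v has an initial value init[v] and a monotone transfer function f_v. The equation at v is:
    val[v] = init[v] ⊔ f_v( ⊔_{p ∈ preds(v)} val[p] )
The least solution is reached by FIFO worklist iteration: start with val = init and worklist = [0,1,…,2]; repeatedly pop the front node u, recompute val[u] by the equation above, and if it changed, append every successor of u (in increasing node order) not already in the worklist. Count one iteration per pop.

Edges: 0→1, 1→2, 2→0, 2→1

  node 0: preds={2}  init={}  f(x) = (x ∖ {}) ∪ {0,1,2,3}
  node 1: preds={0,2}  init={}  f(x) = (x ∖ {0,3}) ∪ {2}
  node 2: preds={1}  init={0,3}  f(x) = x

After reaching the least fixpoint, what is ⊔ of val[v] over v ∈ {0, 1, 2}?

{0,1,2,3}

Trace (5 dequeues):
  [1] u=0 | in {0,3} | out {0,1,2,3} | prev {} | push {}
  [2] u=1 | in {0,1,2,3} | out {1,2} | prev {} | push {}
  [3] u=2 | in {1,2} | out {0,1,2,3} | prev {0,3} | push {0,1}
  [4] u=0 | in {0,1,2,3} | out {0,1,2,3} | ==
  [5] u=1 | in {0,1,2,3} | out {1,2} | ==

Converged values:
  [0] {0,1,2,3}
  [1] {1,2}
  [2] {0,1,2,3}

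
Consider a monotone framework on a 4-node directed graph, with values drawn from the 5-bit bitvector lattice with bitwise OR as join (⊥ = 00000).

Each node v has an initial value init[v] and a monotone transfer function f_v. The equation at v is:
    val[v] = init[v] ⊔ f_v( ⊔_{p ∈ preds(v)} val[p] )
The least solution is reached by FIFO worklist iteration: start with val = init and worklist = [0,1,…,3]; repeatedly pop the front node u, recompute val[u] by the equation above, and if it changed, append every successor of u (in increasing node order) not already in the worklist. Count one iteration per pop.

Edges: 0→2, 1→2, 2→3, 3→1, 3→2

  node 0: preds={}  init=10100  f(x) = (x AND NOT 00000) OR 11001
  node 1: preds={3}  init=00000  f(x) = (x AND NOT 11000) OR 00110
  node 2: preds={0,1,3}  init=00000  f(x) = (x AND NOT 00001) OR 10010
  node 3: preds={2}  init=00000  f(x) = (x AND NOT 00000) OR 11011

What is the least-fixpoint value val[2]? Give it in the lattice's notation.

11110

Iteration log — 6 steps:
  step 1. node 0  ⊔preds=00000  new=11101  old=10100  +wl: 
  step 2. node 1  ⊔preds=00000  new=00110  old=00000  +wl: 
  step 3. node 2  ⊔preds=11111  new=11110  old=00000  +wl: 
  step 4. node 3  ⊔preds=11110  new=11111  old=00000  +wl: 1,2
  step 5. node 1  ⊔preds=11111  new=00111  old=00110  +wl: 
  step 6. node 2  ⊔preds=11111  new=11110  stable

Least fixpoint reached:
  node 0: 11101
  node 1: 00111
  node 2: 11110
  node 3: 11111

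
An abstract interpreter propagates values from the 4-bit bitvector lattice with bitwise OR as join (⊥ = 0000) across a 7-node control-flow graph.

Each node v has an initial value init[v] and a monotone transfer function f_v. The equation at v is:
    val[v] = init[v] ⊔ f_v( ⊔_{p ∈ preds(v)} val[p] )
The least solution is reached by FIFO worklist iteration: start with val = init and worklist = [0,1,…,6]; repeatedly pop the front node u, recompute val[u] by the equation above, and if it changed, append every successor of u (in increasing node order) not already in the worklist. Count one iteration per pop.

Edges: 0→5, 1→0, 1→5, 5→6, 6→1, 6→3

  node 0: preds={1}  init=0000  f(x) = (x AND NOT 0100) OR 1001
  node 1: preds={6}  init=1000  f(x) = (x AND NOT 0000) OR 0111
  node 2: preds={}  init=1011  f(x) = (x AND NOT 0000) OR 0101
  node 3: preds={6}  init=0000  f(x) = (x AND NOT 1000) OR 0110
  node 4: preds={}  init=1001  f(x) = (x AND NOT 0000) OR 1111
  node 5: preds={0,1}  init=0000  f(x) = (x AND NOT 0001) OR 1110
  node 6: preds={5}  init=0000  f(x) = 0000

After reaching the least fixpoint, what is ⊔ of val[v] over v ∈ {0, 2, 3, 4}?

Worklist (9 pops):
  #1 pop 0: in=1000 → 1001 (was 0000); enqueue []
  #2 pop 1: in=0000 → 1111 (was 1000); enqueue [0]
  #3 pop 2: in=0000 → 1111 (was 1011); enqueue []
  #4 pop 3: in=0000 → 0110 (was 0000); enqueue []
  #5 pop 4: in=0000 → 1111 (was 1001); enqueue []
  #6 pop 5: in=1111 → 1110 (was 0000); enqueue []
  #7 pop 6: in=1110 → 0000 (no change)
  #8 pop 0: in=1111 → 1011 (was 1001); enqueue [5]
  #9 pop 5: in=1111 → 1110 (no change)

Fixpoint:
  val[0] = 1011
  val[1] = 1111
  val[2] = 1111
  val[3] = 0110
  val[4] = 1111
  val[5] = 1110
  val[6] = 0000

1111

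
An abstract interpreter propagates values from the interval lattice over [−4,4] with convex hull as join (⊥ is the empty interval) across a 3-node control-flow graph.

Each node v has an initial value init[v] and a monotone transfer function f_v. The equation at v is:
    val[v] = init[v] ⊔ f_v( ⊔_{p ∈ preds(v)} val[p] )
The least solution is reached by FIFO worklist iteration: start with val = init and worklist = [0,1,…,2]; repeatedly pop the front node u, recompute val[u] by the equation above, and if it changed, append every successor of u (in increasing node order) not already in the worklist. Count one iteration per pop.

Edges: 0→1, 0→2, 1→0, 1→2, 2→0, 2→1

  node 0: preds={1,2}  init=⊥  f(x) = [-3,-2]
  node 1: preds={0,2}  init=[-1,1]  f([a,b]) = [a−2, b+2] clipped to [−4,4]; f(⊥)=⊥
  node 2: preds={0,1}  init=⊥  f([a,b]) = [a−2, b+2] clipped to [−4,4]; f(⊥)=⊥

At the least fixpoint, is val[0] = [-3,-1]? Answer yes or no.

no

Worklist (9 pops):
  #1 pop 0: in=[-1,1] → [-3,-2] (was ⊥); enqueue []
  #2 pop 1: in=[-3,-2] → [-4,1] (was [-1,1]); enqueue [0]
  #3 pop 2: in=[-4,1] → [-4,3] (was ⊥); enqueue [1]
  #4 pop 0: in=[-4,3] → [-3,-2] (no change)
  #5 pop 1: in=[-4,3] → [-4,4] (was [-4,1]); enqueue [0,2]
  #6 pop 0: in=[-4,4] → [-3,-2] (no change)
  #7 pop 2: in=[-4,4] → [-4,4] (was [-4,3]); enqueue [0,1]
  #8 pop 0: in=[-4,4] → [-3,-2] (no change)
  #9 pop 1: in=[-4,4] → [-4,4] (no change)

Fixpoint:
  val[0] = [-3,-2]
  val[1] = [-4,4]
  val[2] = [-4,4]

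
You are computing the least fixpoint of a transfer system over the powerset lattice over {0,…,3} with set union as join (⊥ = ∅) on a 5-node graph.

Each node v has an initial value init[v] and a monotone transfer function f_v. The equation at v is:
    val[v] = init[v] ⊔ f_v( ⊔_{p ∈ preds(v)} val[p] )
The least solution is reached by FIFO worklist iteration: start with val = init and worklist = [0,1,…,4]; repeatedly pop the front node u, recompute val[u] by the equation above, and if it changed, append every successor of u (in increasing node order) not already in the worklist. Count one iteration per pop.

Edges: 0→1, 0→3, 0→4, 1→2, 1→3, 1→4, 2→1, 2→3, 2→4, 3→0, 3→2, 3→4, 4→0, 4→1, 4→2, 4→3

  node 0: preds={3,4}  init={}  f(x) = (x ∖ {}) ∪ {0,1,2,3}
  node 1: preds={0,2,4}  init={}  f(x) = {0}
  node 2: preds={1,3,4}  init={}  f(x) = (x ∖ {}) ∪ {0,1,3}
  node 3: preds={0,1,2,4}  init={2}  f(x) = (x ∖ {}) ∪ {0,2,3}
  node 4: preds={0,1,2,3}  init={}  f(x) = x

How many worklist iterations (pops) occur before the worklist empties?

9

Worklist (9 pops):
  #1 pop 0: in={2} → {0,1,2,3} (was {}); enqueue []
  #2 pop 1: in={0,1,2,3} → {0} (was {}); enqueue []
  #3 pop 2: in={0,2} → {0,1,2,3} (was {}); enqueue [1]
  #4 pop 3: in={0,1,2,3} → {0,1,2,3} (was {2}); enqueue [0,2]
  #5 pop 4: in={0,1,2,3} → {0,1,2,3} (was {}); enqueue [3]
  #6 pop 1: in={0,1,2,3} → {0} (no change)
  #7 pop 0: in={0,1,2,3} → {0,1,2,3} (no change)
  #8 pop 2: in={0,1,2,3} → {0,1,2,3} (no change)
  #9 pop 3: in={0,1,2,3} → {0,1,2,3} (no change)

Fixpoint:
  val[0] = {0,1,2,3}
  val[1] = {0}
  val[2] = {0,1,2,3}
  val[3] = {0,1,2,3}
  val[4] = {0,1,2,3}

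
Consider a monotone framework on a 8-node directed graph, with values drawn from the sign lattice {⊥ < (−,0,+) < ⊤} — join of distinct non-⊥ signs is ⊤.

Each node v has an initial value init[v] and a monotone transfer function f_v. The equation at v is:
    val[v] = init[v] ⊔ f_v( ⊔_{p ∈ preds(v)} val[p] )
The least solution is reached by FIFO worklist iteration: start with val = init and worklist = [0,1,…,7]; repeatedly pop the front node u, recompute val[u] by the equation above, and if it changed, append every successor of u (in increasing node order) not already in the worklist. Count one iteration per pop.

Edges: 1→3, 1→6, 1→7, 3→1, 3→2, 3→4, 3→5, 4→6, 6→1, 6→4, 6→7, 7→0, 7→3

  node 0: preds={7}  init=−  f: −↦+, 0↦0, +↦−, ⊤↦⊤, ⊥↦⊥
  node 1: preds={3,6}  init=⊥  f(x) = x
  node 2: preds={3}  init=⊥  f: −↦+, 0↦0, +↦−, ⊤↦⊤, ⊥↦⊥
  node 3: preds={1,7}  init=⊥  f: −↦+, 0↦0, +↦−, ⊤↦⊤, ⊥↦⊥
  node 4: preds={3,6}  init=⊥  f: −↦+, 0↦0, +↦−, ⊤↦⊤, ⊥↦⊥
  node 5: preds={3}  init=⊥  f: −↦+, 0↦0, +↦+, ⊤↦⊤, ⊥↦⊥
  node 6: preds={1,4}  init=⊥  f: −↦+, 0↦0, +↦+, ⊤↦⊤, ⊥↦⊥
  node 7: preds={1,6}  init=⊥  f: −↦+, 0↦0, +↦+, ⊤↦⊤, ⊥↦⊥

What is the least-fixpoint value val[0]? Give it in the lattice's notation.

−

Worklist (8 pops):
  #1 pop 0: in=⊥ → − (no change)
  #2 pop 1: in=⊥ → ⊥ (no change)
  #3 pop 2: in=⊥ → ⊥ (no change)
  #4 pop 3: in=⊥ → ⊥ (no change)
  #5 pop 4: in=⊥ → ⊥ (no change)
  #6 pop 5: in=⊥ → ⊥ (no change)
  #7 pop 6: in=⊥ → ⊥ (no change)
  #8 pop 7: in=⊥ → ⊥ (no change)

Fixpoint:
  val[0] = −
  val[1] = ⊥
  val[2] = ⊥
  val[3] = ⊥
  val[4] = ⊥
  val[5] = ⊥
  val[6] = ⊥
  val[7] = ⊥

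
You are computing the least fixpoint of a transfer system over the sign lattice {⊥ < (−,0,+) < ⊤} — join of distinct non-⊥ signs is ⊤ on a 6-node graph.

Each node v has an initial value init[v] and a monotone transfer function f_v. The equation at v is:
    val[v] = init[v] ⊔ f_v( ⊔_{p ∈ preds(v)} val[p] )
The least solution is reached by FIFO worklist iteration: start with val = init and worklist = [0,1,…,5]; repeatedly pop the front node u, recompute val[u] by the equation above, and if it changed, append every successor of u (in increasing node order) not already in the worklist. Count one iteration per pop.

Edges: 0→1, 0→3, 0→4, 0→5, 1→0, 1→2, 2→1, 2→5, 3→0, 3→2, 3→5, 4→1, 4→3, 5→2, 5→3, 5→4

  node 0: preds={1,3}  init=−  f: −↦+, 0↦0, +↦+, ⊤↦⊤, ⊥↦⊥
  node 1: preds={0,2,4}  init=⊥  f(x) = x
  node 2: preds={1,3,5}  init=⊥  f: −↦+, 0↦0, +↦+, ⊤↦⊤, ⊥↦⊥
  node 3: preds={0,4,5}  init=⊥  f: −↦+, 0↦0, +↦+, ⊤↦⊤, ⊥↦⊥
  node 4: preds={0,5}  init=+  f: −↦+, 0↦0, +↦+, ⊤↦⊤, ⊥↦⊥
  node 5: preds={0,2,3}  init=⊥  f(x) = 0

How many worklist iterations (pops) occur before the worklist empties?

14

Worklist (14 pops):
  #1 pop 0: in=⊥ → − (no change)
  #2 pop 1: in=⊤ → ⊤ (was ⊥); enqueue [0]
  #3 pop 2: in=⊤ → ⊤ (was ⊥); enqueue [1]
  #4 pop 3: in=⊤ → ⊤ (was ⊥); enqueue [2]
  #5 pop 4: in=− → + (no change)
  #6 pop 5: in=⊤ → 0 (was ⊥); enqueue [3,4]
  #7 pop 0: in=⊤ → ⊤ (was −); enqueue [5]
  #8 pop 1: in=⊤ → ⊤ (no change)
  #9 pop 2: in=⊤ → ⊤ (no change)
  #10 pop 3: in=⊤ → ⊤ (no change)
  #11 pop 4: in=⊤ → ⊤ (was +); enqueue [1,3]
  #12 pop 5: in=⊤ → 0 (no change)
  #13 pop 1: in=⊤ → ⊤ (no change)
  #14 pop 3: in=⊤ → ⊤ (no change)

Fixpoint:
  val[0] = ⊤
  val[1] = ⊤
  val[2] = ⊤
  val[3] = ⊤
  val[4] = ⊤
  val[5] = 0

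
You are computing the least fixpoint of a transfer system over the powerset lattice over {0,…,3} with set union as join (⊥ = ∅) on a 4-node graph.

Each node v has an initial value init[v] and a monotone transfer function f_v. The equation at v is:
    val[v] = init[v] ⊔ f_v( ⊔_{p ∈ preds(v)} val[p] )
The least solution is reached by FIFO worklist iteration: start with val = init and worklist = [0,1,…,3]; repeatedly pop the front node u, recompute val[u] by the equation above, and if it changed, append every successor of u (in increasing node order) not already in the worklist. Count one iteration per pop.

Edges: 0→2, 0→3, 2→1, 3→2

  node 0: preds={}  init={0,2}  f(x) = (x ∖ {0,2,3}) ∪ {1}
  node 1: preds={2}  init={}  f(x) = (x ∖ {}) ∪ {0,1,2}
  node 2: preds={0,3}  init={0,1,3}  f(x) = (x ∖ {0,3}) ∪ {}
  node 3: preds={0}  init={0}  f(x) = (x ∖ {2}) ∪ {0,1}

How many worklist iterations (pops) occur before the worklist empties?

6

Worklist (6 pops):
  #1 pop 0: in={} → {0,1,2} (was {0,2}); enqueue []
  #2 pop 1: in={0,1,3} → {0,1,2,3} (was {}); enqueue []
  #3 pop 2: in={0,1,2} → {0,1,2,3} (was {0,1,3}); enqueue [1]
  #4 pop 3: in={0,1,2} → {0,1} (was {0}); enqueue [2]
  #5 pop 1: in={0,1,2,3} → {0,1,2,3} (no change)
  #6 pop 2: in={0,1,2} → {0,1,2,3} (no change)

Fixpoint:
  val[0] = {0,1,2}
  val[1] = {0,1,2,3}
  val[2] = {0,1,2,3}
  val[3] = {0,1}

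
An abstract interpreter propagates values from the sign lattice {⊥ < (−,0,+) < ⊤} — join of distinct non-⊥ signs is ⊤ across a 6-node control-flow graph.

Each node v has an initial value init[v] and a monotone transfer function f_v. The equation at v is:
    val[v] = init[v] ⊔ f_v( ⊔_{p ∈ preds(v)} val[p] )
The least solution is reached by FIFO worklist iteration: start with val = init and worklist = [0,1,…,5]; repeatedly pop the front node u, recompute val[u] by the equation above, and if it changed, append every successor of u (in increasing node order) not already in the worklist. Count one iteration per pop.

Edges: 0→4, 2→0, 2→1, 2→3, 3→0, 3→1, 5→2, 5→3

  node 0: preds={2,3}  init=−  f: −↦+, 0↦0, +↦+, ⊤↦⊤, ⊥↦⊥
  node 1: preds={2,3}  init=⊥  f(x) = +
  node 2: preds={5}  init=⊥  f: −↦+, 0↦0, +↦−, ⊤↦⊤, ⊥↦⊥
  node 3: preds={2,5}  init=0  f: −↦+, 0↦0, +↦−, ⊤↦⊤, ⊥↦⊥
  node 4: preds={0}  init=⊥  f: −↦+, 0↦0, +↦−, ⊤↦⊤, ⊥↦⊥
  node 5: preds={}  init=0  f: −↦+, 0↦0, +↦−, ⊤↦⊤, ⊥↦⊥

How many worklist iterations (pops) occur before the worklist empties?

8

Worklist (8 pops):
  #1 pop 0: in=0 → ⊤ (was −); enqueue []
  #2 pop 1: in=0 → + (was ⊥); enqueue []
  #3 pop 2: in=0 → 0 (was ⊥); enqueue [0,1]
  #4 pop 3: in=0 → 0 (no change)
  #5 pop 4: in=⊤ → ⊤ (was ⊥); enqueue []
  #6 pop 5: in=⊥ → 0 (no change)
  #7 pop 0: in=0 → ⊤ (no change)
  #8 pop 1: in=0 → + (no change)

Fixpoint:
  val[0] = ⊤
  val[1] = +
  val[2] = 0
  val[3] = 0
  val[4] = ⊤
  val[5] = 0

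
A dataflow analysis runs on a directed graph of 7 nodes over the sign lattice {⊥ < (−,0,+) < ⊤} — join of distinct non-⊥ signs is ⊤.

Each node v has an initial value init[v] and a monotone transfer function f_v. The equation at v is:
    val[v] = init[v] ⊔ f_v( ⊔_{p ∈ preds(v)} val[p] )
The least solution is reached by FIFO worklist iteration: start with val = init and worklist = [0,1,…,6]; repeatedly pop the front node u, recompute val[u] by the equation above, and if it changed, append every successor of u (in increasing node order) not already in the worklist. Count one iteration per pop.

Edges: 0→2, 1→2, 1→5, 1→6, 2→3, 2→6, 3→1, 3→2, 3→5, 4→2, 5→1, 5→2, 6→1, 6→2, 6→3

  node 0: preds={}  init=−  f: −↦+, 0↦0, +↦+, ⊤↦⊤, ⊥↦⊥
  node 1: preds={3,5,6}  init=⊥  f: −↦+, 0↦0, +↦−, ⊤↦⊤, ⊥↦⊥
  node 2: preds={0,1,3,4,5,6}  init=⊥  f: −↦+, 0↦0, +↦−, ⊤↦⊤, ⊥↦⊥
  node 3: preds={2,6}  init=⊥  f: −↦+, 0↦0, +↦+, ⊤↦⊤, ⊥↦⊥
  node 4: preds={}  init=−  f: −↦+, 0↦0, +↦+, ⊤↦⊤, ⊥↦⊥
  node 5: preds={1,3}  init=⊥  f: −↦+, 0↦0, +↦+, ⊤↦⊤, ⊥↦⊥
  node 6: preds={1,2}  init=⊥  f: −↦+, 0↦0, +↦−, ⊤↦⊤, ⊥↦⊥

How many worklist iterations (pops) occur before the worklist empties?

15

Worklist (15 pops):
  #1 pop 0: in=⊥ → − (no change)
  #2 pop 1: in=⊥ → ⊥ (no change)
  #3 pop 2: in=− → + (was ⊥); enqueue []
  #4 pop 3: in=+ → + (was ⊥); enqueue [1,2]
  #5 pop 4: in=⊥ → − (no change)
  #6 pop 5: in=+ → + (was ⊥); enqueue []
  #7 pop 6: in=+ → − (was ⊥); enqueue [3]
  #8 pop 1: in=⊤ → ⊤ (was ⊥); enqueue [5,6]
  #9 pop 2: in=⊤ → ⊤ (was +); enqueue []
  #10 pop 3: in=⊤ → ⊤ (was +); enqueue [1,2]
  #11 pop 5: in=⊤ → ⊤ (was +); enqueue []
  #12 pop 6: in=⊤ → ⊤ (was −); enqueue [3]
  #13 pop 1: in=⊤ → ⊤ (no change)
  #14 pop 2: in=⊤ → ⊤ (no change)
  #15 pop 3: in=⊤ → ⊤ (no change)

Fixpoint:
  val[0] = −
  val[1] = ⊤
  val[2] = ⊤
  val[3] = ⊤
  val[4] = −
  val[5] = ⊤
  val[6] = ⊤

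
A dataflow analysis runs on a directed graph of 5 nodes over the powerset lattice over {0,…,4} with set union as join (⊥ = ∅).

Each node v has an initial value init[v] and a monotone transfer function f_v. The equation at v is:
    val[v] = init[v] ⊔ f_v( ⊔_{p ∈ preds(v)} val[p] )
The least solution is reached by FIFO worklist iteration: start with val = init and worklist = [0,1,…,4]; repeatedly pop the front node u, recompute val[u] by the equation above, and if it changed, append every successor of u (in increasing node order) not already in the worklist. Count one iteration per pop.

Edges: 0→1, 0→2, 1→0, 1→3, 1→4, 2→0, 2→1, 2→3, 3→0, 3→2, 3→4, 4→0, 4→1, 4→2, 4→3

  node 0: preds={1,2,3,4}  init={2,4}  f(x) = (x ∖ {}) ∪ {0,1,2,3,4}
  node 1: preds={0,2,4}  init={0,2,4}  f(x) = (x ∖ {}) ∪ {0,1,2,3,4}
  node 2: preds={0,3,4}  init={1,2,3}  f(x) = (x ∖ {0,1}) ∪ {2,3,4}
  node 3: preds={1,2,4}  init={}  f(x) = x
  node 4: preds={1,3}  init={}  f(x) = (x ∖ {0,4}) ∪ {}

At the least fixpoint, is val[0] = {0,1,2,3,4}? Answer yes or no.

Iteration log — 9 steps:
  step 1. node 0  ⊔preds={0,1,2,3,4}  new={0,1,2,3,4}  old={2,4}  +wl: 
  step 2. node 1  ⊔preds={0,1,2,3,4}  new={0,1,2,3,4}  old={0,2,4}  +wl: 0
  step 3. node 2  ⊔preds={0,1,2,3,4}  new={1,2,3,4}  old={1,2,3}  +wl: 1
  step 4. node 3  ⊔preds={0,1,2,3,4}  new={0,1,2,3,4}  old={}  +wl: 2
  step 5. node 4  ⊔preds={0,1,2,3,4}  new={1,2,3}  old={}  +wl: 3
  step 6. node 0  ⊔preds={0,1,2,3,4}  new={0,1,2,3,4}  stable
  step 7. node 1  ⊔preds={0,1,2,3,4}  new={0,1,2,3,4}  stable
  step 8. node 2  ⊔preds={0,1,2,3,4}  new={1,2,3,4}  stable
  step 9. node 3  ⊔preds={0,1,2,3,4}  new={0,1,2,3,4}  stable

Least fixpoint reached:
  node 0: {0,1,2,3,4}
  node 1: {0,1,2,3,4}
  node 2: {1,2,3,4}
  node 3: {0,1,2,3,4}
  node 4: {1,2,3}

yes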